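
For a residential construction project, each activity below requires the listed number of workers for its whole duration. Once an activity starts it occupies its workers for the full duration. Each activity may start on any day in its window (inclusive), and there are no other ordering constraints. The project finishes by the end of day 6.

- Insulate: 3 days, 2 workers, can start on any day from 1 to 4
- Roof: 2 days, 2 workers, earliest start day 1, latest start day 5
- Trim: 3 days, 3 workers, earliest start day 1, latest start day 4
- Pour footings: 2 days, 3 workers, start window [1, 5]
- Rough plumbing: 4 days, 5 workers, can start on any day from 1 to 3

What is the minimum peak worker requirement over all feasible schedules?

8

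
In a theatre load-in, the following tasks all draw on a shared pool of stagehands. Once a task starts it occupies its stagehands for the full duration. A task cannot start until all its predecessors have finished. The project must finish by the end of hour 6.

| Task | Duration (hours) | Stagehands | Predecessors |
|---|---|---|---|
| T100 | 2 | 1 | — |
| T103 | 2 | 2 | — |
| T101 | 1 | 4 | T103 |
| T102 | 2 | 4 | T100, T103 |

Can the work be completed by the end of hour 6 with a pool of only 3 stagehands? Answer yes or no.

no

The minimum achievable peak is 4; 3 < 4, so no feasible schedule stays within the cap.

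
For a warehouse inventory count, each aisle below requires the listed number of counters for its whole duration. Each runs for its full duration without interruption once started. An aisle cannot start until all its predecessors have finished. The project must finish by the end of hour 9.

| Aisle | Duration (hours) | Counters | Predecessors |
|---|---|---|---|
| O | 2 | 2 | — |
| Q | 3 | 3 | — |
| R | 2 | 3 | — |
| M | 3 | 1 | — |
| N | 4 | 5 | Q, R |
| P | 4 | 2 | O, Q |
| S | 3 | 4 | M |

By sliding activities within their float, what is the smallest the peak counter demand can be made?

11

Schedule O@1, Q@1, R@1, M@1, N@4, P@4, S@4: h1:9  h2:9  h3:4  h4:11  h5:11  h6:11  h7:7  h8:0  h9:0 — peak 11.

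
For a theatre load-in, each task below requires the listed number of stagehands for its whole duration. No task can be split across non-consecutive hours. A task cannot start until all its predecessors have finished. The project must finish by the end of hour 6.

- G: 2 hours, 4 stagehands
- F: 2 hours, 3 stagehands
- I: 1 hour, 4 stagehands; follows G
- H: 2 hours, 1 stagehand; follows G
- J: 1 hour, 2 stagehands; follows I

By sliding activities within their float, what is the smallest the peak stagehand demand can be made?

4

Early-start (G@1, F@1, I@3, H@3, J@4) gives peak 7: h1:7  h2:7  h3:5  h4:3  h5:0  h6:0.
Shift F→3, I→5, J→6.
Schedule G@1, F@3, I@5, H@3, J@6: h1:4  h2:4  h3:4  h4:4  h5:4  h6:2 — peak 4.
Total stagehand-hours = 22 over 6 hours ⇒ peak ≥ ⌈22/6⌉ = 4, so 4 is optimal.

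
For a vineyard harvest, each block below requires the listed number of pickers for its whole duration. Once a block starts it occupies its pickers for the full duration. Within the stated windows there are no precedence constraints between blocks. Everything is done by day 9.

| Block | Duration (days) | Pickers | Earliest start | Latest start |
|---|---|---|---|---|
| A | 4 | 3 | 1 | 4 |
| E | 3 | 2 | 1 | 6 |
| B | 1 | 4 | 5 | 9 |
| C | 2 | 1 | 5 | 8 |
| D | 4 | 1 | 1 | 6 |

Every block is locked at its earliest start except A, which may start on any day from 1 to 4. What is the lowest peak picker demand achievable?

A@1: d1:6  d2:6  d3:6  d4:4  d5:5  d6:1  d7:0  d8:0  d9:0 → peak 6
A@2: d1:3  d2:6  d3:6  d4:4  d5:8  d6:1  d7:0  d8:0  d9:0 → peak 8
A@3: d1:3  d2:3  d3:6  d4:4  d5:8  d6:4  d7:0  d8:0  d9:0 → peak 8
A@4: d1:3  d2:3  d3:3  d4:4  d5:8  d6:4  d7:3  d8:0  d9:0 → peak 8
Best is A@1, peak 6.

6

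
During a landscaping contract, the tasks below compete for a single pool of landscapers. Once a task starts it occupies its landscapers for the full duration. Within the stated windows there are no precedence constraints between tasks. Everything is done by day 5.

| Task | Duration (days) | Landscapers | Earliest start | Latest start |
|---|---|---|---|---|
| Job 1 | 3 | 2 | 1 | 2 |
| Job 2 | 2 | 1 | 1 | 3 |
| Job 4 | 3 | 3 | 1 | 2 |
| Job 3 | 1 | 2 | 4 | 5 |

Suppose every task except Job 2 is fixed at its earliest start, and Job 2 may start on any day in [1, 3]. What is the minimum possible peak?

6

Job 2@1: d1:6  d2:6  d3:5  d4:2  d5:0 → peak 6
Job 2@2: d1:5  d2:6  d3:6  d4:2  d5:0 → peak 6
Job 2@3: d1:5  d2:5  d3:6  d4:3  d5:0 → peak 6
Best is Job 2@1, peak 6.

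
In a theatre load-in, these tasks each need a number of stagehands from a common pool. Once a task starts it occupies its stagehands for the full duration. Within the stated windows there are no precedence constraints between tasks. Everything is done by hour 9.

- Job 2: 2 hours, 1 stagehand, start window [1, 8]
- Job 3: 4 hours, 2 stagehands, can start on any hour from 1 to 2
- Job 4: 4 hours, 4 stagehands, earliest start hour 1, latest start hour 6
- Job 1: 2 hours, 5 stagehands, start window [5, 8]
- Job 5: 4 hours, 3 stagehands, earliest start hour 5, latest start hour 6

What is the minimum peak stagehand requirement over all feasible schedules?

Schedule Job 2@1, Job 3@1, Job 4@1, Job 1@5, Job 5@5: h1:7  h2:7  h3:6  h4:6  h5:8  h6:8  h7:3  h8:3  h9:0 — peak 8.

8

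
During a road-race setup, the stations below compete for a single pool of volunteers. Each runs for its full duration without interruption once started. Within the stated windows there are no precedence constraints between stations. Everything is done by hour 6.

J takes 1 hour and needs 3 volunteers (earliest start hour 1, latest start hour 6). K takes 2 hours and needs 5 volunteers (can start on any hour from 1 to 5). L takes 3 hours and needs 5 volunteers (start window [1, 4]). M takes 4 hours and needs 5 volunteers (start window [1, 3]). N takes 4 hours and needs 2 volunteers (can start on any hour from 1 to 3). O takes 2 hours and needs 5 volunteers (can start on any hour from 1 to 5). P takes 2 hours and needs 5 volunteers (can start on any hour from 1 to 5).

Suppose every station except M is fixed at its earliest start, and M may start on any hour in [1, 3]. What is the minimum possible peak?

25

M@1: h1:30  h2:27  h3:12  h4:7  h5:0  h6:0 → peak 30
M@2: h1:25  h2:27  h3:12  h4:7  h5:5  h6:0 → peak 27
M@3: h1:25  h2:22  h3:12  h4:7  h5:5  h6:5 → peak 25
Best is M@3, peak 25.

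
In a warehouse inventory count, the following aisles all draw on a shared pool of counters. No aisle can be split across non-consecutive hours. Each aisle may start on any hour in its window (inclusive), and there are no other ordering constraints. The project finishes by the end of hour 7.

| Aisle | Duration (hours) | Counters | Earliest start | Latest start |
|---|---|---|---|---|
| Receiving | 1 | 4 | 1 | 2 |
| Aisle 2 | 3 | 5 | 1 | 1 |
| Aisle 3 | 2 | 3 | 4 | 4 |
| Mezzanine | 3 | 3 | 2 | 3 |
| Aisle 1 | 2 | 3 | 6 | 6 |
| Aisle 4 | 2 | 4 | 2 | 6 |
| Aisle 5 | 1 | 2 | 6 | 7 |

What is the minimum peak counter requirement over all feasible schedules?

9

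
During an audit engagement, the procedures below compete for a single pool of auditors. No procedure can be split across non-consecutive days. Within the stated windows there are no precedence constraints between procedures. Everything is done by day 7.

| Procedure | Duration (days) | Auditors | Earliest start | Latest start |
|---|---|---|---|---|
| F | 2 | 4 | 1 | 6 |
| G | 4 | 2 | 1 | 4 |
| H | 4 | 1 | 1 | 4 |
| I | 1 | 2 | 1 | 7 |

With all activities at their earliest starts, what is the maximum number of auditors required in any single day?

9

Early-start schedule: F@1, G@1, H@1, I@1.
Load per day: day 1: 9, day 2: 7, day 3: 3, day 4: 3, day 5: 0, day 6: 0, day 7: 0.
Peak is 9.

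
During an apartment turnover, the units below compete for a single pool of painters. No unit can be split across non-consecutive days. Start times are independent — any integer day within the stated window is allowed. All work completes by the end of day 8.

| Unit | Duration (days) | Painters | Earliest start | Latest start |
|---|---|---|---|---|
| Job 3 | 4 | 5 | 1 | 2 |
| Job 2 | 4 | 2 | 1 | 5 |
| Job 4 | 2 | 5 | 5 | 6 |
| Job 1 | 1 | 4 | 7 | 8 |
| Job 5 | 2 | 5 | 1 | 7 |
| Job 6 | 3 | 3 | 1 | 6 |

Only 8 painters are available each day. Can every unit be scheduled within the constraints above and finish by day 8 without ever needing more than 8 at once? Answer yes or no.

no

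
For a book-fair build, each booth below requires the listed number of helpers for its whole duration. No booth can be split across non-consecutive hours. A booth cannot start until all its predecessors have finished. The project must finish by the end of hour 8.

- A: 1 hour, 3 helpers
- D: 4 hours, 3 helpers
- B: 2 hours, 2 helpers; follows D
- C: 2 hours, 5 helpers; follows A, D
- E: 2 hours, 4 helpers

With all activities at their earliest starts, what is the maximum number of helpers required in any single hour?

10

Early-start schedule: A@1, D@1, B@5, C@5, E@1.
Load per hour: hour 1: 10, hour 2: 7, hour 3: 3, hour 4: 3, hour 5: 7, hour 6: 7, hour 7: 0, hour 8: 0.
Peak is 10.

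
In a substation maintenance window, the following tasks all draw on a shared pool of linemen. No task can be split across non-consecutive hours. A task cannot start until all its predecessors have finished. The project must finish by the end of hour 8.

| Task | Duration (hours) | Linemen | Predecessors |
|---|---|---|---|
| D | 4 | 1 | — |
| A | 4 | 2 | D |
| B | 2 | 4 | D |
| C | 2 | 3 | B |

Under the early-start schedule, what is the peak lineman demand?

6

Early-start schedule: D@1, A@5, B@5, C@7.
Load per hour: hour 1: 1, hour 2: 1, hour 3: 1, hour 4: 1, hour 5: 6, hour 6: 6, hour 7: 5, hour 8: 5.
Peak is 6.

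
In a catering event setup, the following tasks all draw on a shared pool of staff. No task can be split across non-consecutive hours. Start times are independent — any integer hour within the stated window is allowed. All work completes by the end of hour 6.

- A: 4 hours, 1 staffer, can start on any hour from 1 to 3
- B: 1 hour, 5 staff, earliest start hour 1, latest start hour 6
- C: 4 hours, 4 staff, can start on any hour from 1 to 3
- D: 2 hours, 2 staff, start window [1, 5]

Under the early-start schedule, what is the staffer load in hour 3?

5

At early start, hour 3 has: A, C.
Demand: 1 + 4 = 5.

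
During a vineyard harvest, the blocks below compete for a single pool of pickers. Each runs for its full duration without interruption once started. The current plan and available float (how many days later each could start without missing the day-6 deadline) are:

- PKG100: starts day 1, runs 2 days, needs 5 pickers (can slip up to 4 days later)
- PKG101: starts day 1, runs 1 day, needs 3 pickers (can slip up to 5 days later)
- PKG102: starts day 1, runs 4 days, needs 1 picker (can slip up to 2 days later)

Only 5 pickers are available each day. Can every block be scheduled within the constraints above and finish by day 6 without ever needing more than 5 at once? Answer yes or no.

Schedule PKG100@1, PKG101@3, PKG102@3: d1:5  d2:5  d3:4  d4:1  d5:1  d6:1 — peak 5 ≤ 5.

yes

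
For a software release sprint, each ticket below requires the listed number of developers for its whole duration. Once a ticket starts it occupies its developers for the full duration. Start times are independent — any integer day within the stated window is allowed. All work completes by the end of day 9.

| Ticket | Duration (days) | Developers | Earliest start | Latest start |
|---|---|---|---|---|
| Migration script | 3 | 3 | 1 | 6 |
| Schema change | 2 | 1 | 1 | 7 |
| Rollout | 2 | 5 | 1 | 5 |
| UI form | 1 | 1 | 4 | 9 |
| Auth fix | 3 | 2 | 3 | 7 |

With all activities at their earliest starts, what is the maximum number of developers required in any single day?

Early-start schedule: Migration script@1, Schema change@1, Rollout@1, UI form@4, Auth fix@3.
Load per day: day 1: 9, day 2: 9, day 3: 5, day 4: 3, day 5: 2, day 6: 0, day 7: 0, day 8: 0, day 9: 0.
Peak is 9.

9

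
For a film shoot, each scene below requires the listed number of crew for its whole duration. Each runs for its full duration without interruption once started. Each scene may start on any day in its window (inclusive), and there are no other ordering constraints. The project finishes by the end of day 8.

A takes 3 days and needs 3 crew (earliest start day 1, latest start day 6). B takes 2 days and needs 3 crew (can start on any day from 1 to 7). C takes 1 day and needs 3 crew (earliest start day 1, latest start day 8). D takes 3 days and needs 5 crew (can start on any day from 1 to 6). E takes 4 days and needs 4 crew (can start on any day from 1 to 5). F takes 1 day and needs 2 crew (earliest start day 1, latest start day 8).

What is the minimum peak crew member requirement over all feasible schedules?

7

Early-start (A@1, B@1, C@1, D@1, E@1, F@1) gives peak 20: d1:20  d2:15  d3:12  d4:4  d5:0  d6:0  d7:0  d8:0.
Shift B→4, D→6, E→2, F→6.
Schedule A@1, B@4, C@1, D@6, E@2, F@6: d1:6  d2:7  d3:7  d4:7  d5:7  d6:7  d7:5  d8:5 — peak 7.
Total crew member-days = 51 over 8 days ⇒ peak ≥ ⌈51/8⌉ = 7, so 7 is optimal.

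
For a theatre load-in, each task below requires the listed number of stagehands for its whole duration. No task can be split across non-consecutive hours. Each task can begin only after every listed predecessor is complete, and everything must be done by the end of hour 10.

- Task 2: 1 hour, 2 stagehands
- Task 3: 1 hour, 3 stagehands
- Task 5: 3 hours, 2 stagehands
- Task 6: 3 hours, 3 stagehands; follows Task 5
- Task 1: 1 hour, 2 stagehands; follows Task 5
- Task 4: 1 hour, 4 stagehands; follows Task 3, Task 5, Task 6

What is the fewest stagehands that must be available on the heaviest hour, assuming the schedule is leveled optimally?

4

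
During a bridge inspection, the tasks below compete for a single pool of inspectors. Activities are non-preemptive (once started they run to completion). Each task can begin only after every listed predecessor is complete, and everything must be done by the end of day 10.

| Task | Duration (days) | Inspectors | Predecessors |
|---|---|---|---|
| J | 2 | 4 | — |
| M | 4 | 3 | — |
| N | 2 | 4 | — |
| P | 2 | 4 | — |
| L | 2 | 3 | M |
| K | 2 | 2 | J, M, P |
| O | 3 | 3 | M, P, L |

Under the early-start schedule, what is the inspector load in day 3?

At early start, day 3 has: M.
Demand: 3 = 3.

3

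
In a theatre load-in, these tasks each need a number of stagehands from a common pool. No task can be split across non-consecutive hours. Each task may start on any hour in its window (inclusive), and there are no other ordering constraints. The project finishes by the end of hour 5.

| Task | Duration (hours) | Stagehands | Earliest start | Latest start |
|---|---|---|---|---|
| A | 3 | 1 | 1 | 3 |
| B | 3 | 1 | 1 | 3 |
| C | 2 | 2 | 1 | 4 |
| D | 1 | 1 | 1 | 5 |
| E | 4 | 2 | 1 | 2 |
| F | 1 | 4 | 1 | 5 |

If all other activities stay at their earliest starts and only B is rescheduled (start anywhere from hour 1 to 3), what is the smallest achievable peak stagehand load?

10

B@1: h1:11  h2:6  h3:4  h4:2  h5:0 → peak 11
B@2: h1:10  h2:6  h3:4  h4:3  h5:0 → peak 10
B@3: h1:10  h2:5  h3:4  h4:3  h5:1 → peak 10
Best is B@2, peak 10.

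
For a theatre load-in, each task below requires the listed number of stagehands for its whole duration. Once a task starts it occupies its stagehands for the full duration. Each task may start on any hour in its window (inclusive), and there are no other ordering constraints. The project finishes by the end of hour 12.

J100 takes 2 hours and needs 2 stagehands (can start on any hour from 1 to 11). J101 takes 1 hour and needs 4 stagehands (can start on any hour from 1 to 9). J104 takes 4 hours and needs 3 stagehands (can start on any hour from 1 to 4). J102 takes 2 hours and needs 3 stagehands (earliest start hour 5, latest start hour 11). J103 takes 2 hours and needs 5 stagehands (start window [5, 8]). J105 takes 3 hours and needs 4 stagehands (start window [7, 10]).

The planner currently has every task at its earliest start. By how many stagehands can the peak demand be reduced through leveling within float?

4

Early-start peak: h1:9  h2:5  h3:3  h4:3  h5:8  h6:8  h7:4  h8:4  h9:4  h10:0  h11:0  h12:0 ⇒ 9.
Leveled (J100@1, J101@5, J104@1, J102@6, J103@8, J105@10): h1:5  h2:5  h3:3  h4:3  h5:4  h6:3  h7:3  h8:5  h9:5  h10:4  h11:4  h12:4 ⇒ 5.
Reduction 9 − 5 = 4.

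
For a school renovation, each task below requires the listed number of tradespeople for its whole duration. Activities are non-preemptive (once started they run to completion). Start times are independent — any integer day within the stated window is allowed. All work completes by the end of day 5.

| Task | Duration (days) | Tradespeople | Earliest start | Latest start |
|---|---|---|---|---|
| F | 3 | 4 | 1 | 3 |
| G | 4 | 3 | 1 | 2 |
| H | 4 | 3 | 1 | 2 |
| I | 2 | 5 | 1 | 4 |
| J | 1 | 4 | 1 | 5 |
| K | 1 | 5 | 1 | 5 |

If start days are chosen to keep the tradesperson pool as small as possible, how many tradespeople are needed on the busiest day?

12

Early-start (F@1, G@1, H@1, I@1, J@1, K@1) gives peak 24: d1:24  d2:15  d3:10  d4:6  d5:0.
Shift H→2, I→4, J→5.
Schedule F@1, G@1, H@2, I@4, J@5, K@1: d1:12  d2:10  d3:10  d4:11  d5:12 — peak 12.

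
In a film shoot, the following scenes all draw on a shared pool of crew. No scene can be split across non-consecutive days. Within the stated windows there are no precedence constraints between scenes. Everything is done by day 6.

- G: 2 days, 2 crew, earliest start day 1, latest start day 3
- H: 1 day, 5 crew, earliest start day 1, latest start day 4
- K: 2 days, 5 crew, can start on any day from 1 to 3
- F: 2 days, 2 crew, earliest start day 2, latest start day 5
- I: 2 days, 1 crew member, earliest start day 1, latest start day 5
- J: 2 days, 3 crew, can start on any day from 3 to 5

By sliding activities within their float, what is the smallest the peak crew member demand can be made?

Early-start (G@1, H@1, K@1, F@2, I@1, J@3) gives peak 13: d1:13  d2:10  d3:5  d4:3  d5:0  d6:0.
Shift K→2, F→3, I→4, J→4.
Schedule G@1, H@1, K@2, F@3, I@4, J@4: d1:7  d2:7  d3:7  d4:6  d5:4  d6:0 — peak 7.

7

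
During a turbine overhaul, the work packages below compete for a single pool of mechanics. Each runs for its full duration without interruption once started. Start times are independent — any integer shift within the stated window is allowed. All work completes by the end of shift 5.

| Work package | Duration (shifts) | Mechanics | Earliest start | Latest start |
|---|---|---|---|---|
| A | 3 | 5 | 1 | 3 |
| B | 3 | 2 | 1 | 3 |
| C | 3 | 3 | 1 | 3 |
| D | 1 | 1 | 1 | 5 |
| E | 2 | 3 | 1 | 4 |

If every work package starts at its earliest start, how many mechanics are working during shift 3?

10

At early start, shift 3 has: A, B, C.
Demand: 5 + 2 + 3 = 10.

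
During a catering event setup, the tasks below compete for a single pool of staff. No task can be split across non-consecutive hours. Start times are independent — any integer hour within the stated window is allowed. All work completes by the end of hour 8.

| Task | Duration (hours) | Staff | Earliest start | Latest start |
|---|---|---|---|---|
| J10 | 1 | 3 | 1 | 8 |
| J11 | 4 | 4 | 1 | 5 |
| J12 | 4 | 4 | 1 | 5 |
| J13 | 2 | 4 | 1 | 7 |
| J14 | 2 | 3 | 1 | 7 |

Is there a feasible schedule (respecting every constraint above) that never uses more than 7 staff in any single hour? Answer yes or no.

no

The minimum achievable peak is 8; 7 < 8, so no feasible schedule stays within the cap.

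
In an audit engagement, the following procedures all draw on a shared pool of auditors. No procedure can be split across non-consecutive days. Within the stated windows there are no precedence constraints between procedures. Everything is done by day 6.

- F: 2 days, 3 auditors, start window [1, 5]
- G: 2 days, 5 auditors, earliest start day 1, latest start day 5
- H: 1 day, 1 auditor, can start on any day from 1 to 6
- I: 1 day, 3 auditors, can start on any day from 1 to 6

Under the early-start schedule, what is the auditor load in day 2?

At early start, day 2 has: F, G.
Demand: 3 + 5 = 8.

8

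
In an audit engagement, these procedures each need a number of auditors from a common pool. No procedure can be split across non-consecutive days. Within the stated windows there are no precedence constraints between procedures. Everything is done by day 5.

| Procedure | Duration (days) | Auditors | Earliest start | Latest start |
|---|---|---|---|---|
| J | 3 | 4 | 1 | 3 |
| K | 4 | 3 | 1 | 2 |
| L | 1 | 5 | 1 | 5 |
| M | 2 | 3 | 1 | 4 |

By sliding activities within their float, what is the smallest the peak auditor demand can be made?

Early-start (J@1, K@1, L@1, M@1) gives peak 15: d1:15  d2:10  d3:7  d4:3  d5:0.
Shift L→5, M→4.
Schedule J@1, K@1, L@5, M@4: d1:7  d2:7  d3:7  d4:6  d5:8 — peak 8.

8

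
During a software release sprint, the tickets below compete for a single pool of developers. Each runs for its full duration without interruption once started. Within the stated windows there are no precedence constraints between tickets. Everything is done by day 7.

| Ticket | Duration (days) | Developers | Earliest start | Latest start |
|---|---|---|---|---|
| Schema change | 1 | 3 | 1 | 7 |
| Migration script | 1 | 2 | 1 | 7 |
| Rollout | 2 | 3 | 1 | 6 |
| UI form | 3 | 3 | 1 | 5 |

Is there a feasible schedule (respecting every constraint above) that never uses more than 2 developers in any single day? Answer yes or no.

no

Total developer-days = 20; over 7 days the average is 20/7 > 2, so some day must exceed 2.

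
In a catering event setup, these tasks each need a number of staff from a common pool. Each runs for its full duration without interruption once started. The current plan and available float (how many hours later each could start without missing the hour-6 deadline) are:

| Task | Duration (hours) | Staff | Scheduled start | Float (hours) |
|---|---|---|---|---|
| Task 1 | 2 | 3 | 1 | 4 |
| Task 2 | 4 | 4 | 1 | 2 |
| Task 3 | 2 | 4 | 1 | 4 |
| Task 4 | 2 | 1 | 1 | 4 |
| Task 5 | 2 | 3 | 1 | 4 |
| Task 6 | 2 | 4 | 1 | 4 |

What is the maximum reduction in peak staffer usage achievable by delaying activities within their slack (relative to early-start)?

11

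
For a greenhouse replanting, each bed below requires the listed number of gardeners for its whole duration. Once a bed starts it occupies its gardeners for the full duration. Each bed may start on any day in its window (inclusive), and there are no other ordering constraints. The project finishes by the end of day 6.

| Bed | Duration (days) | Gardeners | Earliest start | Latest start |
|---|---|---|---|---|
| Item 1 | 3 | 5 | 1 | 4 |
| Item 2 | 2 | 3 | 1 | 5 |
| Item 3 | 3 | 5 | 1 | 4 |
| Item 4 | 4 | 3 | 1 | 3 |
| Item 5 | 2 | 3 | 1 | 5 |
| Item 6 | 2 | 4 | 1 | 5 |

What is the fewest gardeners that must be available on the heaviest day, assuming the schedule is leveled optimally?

11

Early-start (Item 1@1, Item 2@1, Item 3@1, Item 4@1, Item 5@1, Item 6@1) gives peak 23: d1:23  d2:23  d3:13  d4:3  d5:0  d6:0.
Shift Item 3→4, Item 5→3, Item 6→5.
Schedule Item 1@1, Item 2@1, Item 3@4, Item 4@1, Item 5@3, Item 6@5: d1:11  d2:11  d3:11  d4:11  d5:9  d6:9 — peak 11.
Total gardener-days = 62 over 6 days ⇒ peak ≥ ⌈62/6⌉ = 11, so 11 is optimal.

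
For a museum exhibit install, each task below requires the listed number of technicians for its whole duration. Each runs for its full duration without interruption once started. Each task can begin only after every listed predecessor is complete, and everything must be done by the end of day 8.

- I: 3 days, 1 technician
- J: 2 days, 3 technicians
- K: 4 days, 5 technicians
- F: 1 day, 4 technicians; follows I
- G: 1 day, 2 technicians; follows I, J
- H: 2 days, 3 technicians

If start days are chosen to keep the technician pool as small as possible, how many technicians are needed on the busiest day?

6

Early-start (I@1, J@1, K@1, F@4, G@4, H@1) gives peak 12: d1:12  d2:12  d3:6  d4:11  d5:0  d6:0  d7:0  d8:0.
Shift J→5, F→7, G→7, H→5.
Schedule I@1, J@5, K@1, F@7, G@7, H@5: d1:6  d2:6  d3:6  d4:5  d5:6  d6:6  d7:6  d8:0 — peak 6.
Total technician-days = 41 over 8 days ⇒ peak ≥ ⌈41/8⌉ = 6, so 6 is optimal.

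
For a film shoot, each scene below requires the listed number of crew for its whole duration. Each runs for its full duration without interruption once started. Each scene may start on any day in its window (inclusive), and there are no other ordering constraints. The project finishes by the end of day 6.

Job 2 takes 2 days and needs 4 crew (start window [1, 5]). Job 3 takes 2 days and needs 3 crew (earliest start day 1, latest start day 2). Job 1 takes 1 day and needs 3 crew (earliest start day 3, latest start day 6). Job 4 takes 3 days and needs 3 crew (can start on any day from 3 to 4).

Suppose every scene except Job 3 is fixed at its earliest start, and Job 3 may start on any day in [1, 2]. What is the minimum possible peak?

7

Job 3@1: d1:7  d2:7  d3:6  d4:3  d5:3  d6:0 → peak 7
Job 3@2: d1:4  d2:7  d3:9  d4:3  d5:3  d6:0 → peak 9
Best is Job 3@1, peak 7.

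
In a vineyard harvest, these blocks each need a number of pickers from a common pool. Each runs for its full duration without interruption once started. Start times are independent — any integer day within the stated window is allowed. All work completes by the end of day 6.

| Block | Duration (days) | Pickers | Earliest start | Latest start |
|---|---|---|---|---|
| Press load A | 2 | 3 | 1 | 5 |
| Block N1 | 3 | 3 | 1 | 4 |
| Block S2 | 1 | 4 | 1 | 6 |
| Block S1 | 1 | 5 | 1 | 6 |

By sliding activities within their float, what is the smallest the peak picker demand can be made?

6

Early-start (Press load A@1, Block N1@1, Block S2@1, Block S1@1) gives peak 15: d1:15  d2:6  d3:3  d4:0  d5:0  d6:0.
Shift Block S2→4, Block S1→5.
Schedule Press load A@1, Block N1@1, Block S2@4, Block S1@5: d1:6  d2:6  d3:3  d4:4  d5:5  d6:0 — peak 6.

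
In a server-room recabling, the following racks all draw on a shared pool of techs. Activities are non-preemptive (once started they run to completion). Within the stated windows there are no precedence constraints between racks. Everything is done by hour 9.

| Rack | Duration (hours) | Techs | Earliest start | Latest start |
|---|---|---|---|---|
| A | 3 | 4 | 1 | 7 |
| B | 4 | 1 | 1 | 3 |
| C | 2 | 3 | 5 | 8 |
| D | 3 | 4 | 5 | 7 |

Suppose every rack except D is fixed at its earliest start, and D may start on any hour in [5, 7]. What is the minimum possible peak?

D@5: h1:5  h2:5  h3:5  h4:1  h5:7  h6:7  h7:4  h8:0  h9:0 → peak 7
D@6: h1:5  h2:5  h3:5  h4:1  h5:3  h6:7  h7:4  h8:4  h9:0 → peak 7
D@7: h1:5  h2:5  h3:5  h4:1  h5:3  h6:3  h7:4  h8:4  h9:4 → peak 5
Best is D@7, peak 5.

5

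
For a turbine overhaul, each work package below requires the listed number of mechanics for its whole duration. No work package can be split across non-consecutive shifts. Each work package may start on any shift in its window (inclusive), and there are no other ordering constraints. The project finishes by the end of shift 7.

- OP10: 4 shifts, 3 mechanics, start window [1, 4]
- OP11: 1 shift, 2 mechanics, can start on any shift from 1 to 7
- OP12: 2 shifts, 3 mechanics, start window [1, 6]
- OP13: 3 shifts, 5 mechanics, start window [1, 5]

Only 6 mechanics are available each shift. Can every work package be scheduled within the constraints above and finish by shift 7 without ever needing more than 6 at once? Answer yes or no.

yes

Schedule OP10@1, OP11@1, OP12@2, OP13@5: s1:5  s2:6  s3:6  s4:3  s5:5  s6:5  s7:5 — peak 6 ≤ 6.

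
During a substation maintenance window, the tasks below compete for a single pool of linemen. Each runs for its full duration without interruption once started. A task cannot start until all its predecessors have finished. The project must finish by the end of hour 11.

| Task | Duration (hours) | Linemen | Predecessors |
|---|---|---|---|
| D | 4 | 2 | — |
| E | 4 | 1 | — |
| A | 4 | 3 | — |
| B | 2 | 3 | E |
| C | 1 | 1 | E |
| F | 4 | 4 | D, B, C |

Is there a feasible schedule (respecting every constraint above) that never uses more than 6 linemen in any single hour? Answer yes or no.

yes

Schedule D@1, E@1, A@1, B@5, C@5, F@7: h1:6  h2:6  h3:6  h4:6  h5:4  h6:3  h7:4  h8:4  h9:4  h10:4  h11:0 — peak 6 ≤ 6.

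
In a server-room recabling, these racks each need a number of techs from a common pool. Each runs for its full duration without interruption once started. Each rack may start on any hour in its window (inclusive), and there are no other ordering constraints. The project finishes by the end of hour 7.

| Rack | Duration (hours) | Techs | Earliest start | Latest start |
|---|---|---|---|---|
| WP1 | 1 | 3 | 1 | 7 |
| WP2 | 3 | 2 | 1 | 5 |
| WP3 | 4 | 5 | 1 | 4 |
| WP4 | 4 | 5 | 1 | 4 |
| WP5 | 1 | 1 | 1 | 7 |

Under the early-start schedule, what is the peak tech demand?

16

Early-start schedule: WP1@1, WP2@1, WP3@1, WP4@1, WP5@1.
Load per hour: hour 1: 16, hour 2: 12, hour 3: 12, hour 4: 10, hour 5: 0, hour 6: 0, hour 7: 0.
Peak is 16.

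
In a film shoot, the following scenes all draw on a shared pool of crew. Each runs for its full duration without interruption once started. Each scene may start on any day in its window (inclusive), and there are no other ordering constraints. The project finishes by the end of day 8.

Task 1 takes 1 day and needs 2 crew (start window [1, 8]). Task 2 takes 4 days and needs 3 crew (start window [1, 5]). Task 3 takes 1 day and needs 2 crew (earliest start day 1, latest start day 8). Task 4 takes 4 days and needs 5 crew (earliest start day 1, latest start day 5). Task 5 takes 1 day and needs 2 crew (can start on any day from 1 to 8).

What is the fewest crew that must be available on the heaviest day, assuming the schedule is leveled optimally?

5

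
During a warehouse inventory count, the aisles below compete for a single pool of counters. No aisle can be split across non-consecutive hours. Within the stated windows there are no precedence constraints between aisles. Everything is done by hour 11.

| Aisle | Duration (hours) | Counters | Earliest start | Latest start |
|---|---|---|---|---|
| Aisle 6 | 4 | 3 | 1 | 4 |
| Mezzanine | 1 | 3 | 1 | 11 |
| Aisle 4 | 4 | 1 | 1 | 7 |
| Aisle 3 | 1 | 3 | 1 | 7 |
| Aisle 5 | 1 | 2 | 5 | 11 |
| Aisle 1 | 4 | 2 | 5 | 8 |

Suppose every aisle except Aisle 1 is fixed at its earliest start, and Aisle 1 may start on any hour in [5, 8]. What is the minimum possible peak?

Aisle 1@5: h1:10  h2:4  h3:4  h4:4  h5:4  h6:2  h7:2  h8:2  h9:0  h10:0  h11:0 → peak 10
Aisle 1@6: h1:10  h2:4  h3:4  h4:4  h5:2  h6:2  h7:2  h8:2  h9:2  h10:0  h11:0 → peak 10
Aisle 1@7: h1:10  h2:4  h3:4  h4:4  h5:2  h6:0  h7:2  h8:2  h9:2  h10:2  h11:0 → peak 10
Aisle 1@8: h1:10  h2:4  h3:4  h4:4  h5:2  h6:0  h7:0  h8:2  h9:2  h10:2  h11:2 → peak 10
Best is Aisle 1@5, peak 10.

10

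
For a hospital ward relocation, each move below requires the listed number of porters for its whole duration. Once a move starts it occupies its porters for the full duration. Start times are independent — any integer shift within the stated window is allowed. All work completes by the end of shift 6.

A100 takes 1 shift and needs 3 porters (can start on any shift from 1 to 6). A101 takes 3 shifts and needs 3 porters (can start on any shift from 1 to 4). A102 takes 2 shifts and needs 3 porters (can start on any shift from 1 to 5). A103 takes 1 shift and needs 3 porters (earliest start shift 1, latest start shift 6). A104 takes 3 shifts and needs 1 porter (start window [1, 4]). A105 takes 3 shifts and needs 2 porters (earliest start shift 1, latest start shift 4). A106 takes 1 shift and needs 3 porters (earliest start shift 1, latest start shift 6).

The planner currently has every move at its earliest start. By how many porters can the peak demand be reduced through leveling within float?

Early-start peak: s1:18  s2:9  s3:6  s4:0  s5:0  s6:0 ⇒ 18.
Leveled (A100@1, A101@1, A102@2, A103@4, A104@4, A105@4, A106@5): s1:6  s2:6  s3:6  s4:6  s5:6  s6:3 ⇒ 6.
Reduction 18 − 6 = 12.

12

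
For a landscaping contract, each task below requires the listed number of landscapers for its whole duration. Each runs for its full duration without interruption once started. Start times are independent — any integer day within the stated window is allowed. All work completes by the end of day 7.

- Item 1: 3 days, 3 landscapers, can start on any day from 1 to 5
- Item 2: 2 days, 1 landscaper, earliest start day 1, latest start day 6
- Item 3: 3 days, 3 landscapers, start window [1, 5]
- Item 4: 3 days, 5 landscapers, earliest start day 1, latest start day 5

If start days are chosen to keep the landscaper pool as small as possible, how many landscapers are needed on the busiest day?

Early-start (Item 1@1, Item 2@1, Item 3@1, Item 4@1) gives peak 12: d1:12  d2:12  d3:11  d4:0  d5:0  d6:0  d7:0.
Shift Item 2→4, Item 4→4.
Schedule Item 1@1, Item 2@4, Item 3@1, Item 4@4: d1:6  d2:6  d3:6  d4:6  d5:6  d6:5  d7:0 — peak 6.

6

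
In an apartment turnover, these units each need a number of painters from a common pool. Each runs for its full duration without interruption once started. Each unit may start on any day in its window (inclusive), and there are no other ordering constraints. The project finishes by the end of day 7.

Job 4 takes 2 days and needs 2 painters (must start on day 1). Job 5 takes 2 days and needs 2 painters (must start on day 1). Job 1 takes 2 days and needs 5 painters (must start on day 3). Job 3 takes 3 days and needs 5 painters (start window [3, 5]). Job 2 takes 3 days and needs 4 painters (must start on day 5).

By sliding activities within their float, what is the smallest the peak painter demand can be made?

9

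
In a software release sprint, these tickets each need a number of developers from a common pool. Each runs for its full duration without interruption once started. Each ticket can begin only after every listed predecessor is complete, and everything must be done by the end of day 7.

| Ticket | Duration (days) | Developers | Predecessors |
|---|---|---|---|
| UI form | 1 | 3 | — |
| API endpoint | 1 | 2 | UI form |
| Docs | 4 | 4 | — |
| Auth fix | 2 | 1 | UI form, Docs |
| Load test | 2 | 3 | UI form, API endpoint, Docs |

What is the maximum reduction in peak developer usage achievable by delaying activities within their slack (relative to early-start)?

Early-start peak: d1:7  d2:6  d3:4  d4:4  d5:4  d6:4  d7:0 ⇒ 7.
Leveled (UI form@1, API endpoint@2, Docs@2, Auth fix@6, Load test@6): d1:3  d2:6  d3:4  d4:4  d5:4  d6:4  d7:4 ⇒ 6.
Reduction 7 − 6 = 1.

1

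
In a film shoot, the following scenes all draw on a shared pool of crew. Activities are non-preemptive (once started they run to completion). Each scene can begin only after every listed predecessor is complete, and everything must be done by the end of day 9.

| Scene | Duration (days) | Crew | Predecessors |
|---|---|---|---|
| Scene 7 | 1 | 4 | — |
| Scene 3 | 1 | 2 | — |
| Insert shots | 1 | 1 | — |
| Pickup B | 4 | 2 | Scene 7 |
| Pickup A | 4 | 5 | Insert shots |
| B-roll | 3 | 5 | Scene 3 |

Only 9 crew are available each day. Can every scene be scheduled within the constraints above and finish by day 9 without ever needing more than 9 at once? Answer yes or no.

Schedule Scene 7@1, Scene 3@1, Insert shots@1, Pickup B@2, Pickup A@2, B-roll@6: d1:7  d2:7  d3:7  d4:7  d5:7  d6:5  d7:5  d8:5  d9:0 — peak 7 ≤ 9.

yes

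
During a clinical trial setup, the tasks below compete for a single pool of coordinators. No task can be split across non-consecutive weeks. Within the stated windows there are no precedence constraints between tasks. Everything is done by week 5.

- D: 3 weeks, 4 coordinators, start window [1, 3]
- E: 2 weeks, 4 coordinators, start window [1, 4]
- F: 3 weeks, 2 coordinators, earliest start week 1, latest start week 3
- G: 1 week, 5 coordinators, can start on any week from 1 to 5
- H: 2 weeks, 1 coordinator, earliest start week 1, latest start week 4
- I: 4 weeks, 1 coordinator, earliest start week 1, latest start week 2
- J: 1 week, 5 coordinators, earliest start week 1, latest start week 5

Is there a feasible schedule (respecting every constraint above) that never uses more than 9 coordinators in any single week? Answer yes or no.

yes

Schedule D@1, E@1, F@3, G@4, H@3, I@1, J@5: w1:9  w2:9  w3:8  w4:9  w5:7 — peak 9 ≤ 9.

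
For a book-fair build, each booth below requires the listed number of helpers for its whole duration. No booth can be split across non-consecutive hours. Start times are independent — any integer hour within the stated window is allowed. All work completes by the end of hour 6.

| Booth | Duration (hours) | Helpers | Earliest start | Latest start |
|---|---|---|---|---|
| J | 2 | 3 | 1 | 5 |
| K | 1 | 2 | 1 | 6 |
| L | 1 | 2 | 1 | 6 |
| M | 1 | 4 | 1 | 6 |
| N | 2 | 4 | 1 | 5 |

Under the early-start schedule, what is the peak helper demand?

15

Early-start schedule: J@1, K@1, L@1, M@1, N@1.
Load per hour: hour 1: 15, hour 2: 7, hour 3: 0, hour 4: 0, hour 5: 0, hour 6: 0.
Peak is 15.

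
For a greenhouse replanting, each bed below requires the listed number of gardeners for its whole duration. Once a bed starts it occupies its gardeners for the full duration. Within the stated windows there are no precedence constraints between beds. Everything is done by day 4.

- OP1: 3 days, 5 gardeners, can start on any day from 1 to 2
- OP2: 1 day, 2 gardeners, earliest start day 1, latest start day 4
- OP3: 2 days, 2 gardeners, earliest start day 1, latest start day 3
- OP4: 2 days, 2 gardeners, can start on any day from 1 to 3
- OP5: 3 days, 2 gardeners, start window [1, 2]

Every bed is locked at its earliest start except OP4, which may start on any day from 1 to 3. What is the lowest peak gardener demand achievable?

11

OP4@1: d1:13  d2:11  d3:7  d4:0 → peak 13
OP4@2: d1:11  d2:11  d3:9  d4:0 → peak 11
OP4@3: d1:11  d2:9  d3:9  d4:2 → peak 11
Best is OP4@2, peak 11.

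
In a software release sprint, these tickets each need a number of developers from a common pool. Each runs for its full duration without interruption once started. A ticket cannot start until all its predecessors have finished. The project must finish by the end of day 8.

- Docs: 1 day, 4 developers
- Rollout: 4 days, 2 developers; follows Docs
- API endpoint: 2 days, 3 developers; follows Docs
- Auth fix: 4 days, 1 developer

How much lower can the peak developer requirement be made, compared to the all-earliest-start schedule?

Early-start peak: d1:5  d2:6  d3:6  d4:3  d5:2  d6:0  d7:0  d8:0 ⇒ 6.
Leveled (Docs@1, Rollout@2, API endpoint@6, Auth fix@2): d1:4  d2:3  d3:3  d4:3  d5:3  d6:3  d7:3  d8:0 ⇒ 4.
Reduction 6 − 4 = 2.

2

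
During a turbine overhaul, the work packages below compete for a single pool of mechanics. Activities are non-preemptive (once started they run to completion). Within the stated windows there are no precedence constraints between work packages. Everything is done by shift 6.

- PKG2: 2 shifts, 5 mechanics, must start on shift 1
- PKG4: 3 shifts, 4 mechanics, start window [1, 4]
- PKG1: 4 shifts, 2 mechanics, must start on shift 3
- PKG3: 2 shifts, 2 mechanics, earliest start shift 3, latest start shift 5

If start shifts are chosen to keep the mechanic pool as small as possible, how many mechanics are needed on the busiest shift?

8

Early-start (PKG2@1, PKG4@1, PKG1@3, PKG3@3) gives peak 9: s1:9  s2:9  s3:8  s4:4  s5:2  s6:2.
Shift PKG4→3.
Schedule PKG2@1, PKG4@3, PKG1@3, PKG3@3: s1:5  s2:5  s3:8  s4:8  s5:6  s6:2 — peak 8.
No arrangement of the 12 feasible schedules does better.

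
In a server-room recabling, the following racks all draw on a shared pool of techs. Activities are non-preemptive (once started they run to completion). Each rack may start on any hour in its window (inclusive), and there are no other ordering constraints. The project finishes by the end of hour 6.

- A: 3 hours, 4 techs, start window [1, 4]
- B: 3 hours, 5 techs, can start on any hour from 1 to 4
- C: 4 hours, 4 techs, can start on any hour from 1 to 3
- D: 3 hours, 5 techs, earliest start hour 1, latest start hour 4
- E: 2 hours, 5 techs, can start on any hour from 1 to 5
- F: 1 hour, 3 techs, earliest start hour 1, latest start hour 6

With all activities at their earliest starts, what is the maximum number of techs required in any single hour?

26

Early-start schedule: A@1, B@1, C@1, D@1, E@1, F@1.
Load per hour: hour 1: 26, hour 2: 23, hour 3: 18, hour 4: 4, hour 5: 0, hour 6: 0.
Peak is 26.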